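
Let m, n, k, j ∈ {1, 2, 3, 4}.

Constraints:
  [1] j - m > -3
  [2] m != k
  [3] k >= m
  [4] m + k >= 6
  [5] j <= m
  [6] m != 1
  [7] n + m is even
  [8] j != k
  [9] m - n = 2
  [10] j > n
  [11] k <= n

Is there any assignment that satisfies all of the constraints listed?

Unsatisfiable

Constraints 3, 5, 10, and 11 give k ≤ n, n < j, j ≤ m, m ≤ k. Chaining: k ≤ n < j ≤ m ≤ k, which forces k < k — impossible.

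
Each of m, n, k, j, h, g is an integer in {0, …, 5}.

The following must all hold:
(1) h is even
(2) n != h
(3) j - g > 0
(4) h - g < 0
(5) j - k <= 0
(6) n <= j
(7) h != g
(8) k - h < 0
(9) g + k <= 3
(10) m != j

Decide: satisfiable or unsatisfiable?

Constraints 3, 4, 5, and 8 give g < j, j ≤ k, k < h, h < g. Chaining: g < j ≤ k < h < g, which forces g < g — impossible.

Unsatisfiable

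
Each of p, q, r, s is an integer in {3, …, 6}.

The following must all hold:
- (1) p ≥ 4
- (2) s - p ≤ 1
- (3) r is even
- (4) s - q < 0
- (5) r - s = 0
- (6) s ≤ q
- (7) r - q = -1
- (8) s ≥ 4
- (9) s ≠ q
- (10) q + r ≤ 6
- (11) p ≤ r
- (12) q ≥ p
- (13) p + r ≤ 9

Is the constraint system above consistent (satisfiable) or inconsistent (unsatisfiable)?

Unsatisfiable

From constraints 6 and 8: q ≥ s ≥ 4. From constraints 1 and 11: r ≥ p ≥ 4. Hence q + r ≥ 8. But constraint 10 requires q + r ≤ 6, and 6 < 8. Contradiction.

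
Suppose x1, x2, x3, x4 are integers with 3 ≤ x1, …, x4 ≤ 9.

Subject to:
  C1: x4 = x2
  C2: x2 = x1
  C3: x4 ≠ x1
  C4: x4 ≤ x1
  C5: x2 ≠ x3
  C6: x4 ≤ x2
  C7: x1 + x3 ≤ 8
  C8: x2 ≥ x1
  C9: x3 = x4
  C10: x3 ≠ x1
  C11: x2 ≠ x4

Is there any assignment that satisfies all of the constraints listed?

From constraints 1, 2, and 9, x3 = x4 = x2 = x1, so x3 = x1. But constraint 10 says x3 ≠ x1. Contradiction.

Unsatisfiable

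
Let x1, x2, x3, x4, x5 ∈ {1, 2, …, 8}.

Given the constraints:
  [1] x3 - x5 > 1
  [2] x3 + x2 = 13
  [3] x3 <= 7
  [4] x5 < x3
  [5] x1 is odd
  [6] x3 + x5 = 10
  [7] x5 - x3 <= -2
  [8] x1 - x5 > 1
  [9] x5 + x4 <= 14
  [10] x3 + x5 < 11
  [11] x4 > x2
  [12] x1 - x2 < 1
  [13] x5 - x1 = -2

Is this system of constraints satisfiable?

Satisfiable

One satisfying assignment is x1 = 5, x2 = 6, x3 = 7, x4 = 8, x5 = 3.
For the less obvious constraints — constraint 1: x3 - x5 = 4; constraint 2: x3 + x2 = 13 — and the others hold by inspection.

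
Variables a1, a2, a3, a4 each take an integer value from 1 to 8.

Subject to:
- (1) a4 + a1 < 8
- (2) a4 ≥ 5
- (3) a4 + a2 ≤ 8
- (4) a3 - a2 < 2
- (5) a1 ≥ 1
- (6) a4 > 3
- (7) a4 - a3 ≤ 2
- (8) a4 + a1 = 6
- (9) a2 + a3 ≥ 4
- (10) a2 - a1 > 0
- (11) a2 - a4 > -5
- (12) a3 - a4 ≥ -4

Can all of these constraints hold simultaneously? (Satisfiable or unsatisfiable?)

Satisfiable

One satisfying assignment is a1 = 1, a2 = 3, a3 = 3, a4 = 5.
For the less obvious constraints — constraint 1: a4 + a1 = 6; constraint 3: a4 + a2 = 8 — and the others hold by inspection.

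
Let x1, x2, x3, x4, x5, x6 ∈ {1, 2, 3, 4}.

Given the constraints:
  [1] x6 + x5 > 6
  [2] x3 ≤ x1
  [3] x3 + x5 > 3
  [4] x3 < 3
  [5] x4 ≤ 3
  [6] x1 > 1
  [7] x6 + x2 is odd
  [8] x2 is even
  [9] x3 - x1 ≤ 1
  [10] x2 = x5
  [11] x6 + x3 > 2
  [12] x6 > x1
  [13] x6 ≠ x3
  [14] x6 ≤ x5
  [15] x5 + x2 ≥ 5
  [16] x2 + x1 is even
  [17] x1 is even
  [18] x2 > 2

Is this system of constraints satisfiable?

Setting (x1, x2, x3, x4, x5, x6) = (2, 4, 1, 1, 4, 3) satisfies everything: constraint 1: x6 + x5 = 7; constraint 3: x3 + x5 = 5; constraint 9: x3 - x1 = -1, and the others follow.

Satisfiable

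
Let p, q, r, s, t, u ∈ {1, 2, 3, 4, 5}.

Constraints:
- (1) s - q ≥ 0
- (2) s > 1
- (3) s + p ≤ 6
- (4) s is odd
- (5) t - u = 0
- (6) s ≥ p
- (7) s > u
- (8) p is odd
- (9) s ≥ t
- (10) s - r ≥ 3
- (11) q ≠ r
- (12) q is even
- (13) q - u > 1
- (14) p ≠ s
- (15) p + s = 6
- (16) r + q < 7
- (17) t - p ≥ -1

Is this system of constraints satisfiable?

Satisfiable

The assignment p = 1, q = 4, r = 1, s = 5, t = 1, u = 1 works:
  constraint 1 holds since s - q = 1.
  constraint 3 holds since s + p = 6.
The rest check out directly.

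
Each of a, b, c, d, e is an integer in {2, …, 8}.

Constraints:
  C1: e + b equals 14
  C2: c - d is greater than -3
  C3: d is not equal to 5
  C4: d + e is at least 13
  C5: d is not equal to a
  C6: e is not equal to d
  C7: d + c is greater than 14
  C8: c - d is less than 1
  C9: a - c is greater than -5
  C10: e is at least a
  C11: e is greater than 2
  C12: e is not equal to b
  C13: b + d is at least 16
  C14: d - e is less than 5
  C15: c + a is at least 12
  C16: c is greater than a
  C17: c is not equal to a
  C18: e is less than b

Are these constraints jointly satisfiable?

Satisfiable

Take a = 5, b = 8, c = 8, d = 8, e = 6. Then constraint 1: e + b = 14; constraint 2: c - d = 0; constraint 4: d + e = 14, and every other listed constraint is also met.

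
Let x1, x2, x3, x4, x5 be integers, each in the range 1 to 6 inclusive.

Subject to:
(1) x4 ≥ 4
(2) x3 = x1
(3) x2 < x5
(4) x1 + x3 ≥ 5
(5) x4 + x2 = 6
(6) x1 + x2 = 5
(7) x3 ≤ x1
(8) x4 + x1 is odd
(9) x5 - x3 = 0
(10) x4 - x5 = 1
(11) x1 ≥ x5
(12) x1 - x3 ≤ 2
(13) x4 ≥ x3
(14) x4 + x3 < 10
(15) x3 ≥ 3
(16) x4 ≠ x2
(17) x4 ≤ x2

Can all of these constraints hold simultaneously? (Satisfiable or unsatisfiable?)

Unsatisfiable

From constraints 7 and 15: x1 ≥ x3 ≥ 3. From constraints 1 and 17: x2 ≥ x4 ≥ 4. Hence x1 + x2 ≥ 7. But constraint 6 requires x1 + x2 = 5, and 5 < 7. Contradiction.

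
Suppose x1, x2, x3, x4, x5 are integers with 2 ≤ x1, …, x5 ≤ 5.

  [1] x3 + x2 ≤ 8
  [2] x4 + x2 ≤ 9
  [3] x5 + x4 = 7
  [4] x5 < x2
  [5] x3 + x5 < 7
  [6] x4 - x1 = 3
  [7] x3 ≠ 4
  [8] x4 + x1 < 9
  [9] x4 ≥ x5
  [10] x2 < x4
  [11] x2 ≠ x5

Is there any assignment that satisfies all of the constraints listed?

Satisfiable

Take x1 = 2, x2 = 3, x3 = 3, x4 = 5, x5 = 2. Then constraint 1: x3 + x2 = 6; constraint 2: x4 + x2 = 8, and every other listed constraint is also met.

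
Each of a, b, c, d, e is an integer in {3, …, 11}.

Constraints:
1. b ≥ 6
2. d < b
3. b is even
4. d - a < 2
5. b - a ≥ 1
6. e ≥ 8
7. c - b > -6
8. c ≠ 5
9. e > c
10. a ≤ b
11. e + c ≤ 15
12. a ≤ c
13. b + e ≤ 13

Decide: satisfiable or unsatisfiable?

Unsatisfiable

From constraint 1: b ≥ 6. From constraint 6: e ≥ 8. Hence b + e ≥ 14. But constraint 13 requires b + e ≤ 13, and 13 < 14. Contradiction.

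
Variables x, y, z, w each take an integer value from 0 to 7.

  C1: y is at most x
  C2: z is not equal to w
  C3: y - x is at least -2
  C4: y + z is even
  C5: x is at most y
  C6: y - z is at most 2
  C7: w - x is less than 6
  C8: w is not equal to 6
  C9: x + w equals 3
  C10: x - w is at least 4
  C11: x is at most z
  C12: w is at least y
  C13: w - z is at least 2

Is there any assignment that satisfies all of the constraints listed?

Unsatisfiable

Constraints 3, 6, 10, and 13 give y − x ≥ -2, x − w ≥ 4, w − z ≥ 2, z − y ≥ -2.
Adding all 4 inequalities: the left sides telescope to 0, and the right sides sum to (-2) + 4 + 2 + (-2) = 2. So 0 ≥ 2, which is false.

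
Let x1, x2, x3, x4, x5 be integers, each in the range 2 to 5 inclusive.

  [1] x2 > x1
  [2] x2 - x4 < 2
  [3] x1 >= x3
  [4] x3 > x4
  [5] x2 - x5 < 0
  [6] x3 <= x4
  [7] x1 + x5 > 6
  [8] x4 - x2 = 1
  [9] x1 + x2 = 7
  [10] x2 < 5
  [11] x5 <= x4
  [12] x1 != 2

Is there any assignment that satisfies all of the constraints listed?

Unsatisfiable

Constraints 1, 3, 4, 5, and 11 give x1 < x2, x2 < x5, x5 ≤ x4, x4 < x3, x3 ≤ x1. Chaining: x1 < x2 < x5 ≤ x4 < x3 ≤ x1, which forces x1 < x1 — impossible.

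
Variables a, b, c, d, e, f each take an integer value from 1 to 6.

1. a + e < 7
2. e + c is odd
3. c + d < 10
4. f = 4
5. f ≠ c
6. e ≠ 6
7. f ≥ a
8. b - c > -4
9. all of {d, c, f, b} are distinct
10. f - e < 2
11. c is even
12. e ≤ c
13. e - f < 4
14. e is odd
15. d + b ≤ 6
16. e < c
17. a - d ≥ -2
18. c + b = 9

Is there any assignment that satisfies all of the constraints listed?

Satisfiable

Setting (a, b, c, d, e, f) = (1, 3, 6, 1, 5, 4) satisfies everything: constraint 1: a + e = 6; constraint 3: c + d = 7; constraint 8: b - c = -3, and the others follow.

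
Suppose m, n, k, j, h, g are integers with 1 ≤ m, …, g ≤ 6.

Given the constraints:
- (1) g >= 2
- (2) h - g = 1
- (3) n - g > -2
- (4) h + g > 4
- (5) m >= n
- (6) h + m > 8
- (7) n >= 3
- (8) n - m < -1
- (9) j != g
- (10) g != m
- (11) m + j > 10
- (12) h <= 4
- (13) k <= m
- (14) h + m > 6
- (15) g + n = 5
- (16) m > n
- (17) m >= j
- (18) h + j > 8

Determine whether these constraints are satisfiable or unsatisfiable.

The assignment m = 6, n = 3, k = 6, j = 6, h = 3, g = 2 works:
  constraint 2 holds since h - g = 1.
  constraint 3 holds since n - g = 1.
The rest check out directly.

Satisfiable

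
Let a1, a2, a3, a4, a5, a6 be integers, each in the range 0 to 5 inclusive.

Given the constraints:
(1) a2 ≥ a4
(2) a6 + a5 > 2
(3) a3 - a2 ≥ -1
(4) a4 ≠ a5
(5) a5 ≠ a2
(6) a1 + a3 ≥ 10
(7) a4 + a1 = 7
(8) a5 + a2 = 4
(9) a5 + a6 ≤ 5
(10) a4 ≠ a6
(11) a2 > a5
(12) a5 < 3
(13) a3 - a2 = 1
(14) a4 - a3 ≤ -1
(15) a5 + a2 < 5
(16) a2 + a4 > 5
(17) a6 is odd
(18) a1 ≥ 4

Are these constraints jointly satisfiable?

Satisfiable

Take a1 = 5, a2 = 4, a3 = 5, a4 = 2, a5 = 0, a6 = 5. Then constraint 2: a6 + a5 = 5; constraint 3: a3 - a2 = 1; constraint 6: a1 + a3 = 10, and every other listed constraint is also met.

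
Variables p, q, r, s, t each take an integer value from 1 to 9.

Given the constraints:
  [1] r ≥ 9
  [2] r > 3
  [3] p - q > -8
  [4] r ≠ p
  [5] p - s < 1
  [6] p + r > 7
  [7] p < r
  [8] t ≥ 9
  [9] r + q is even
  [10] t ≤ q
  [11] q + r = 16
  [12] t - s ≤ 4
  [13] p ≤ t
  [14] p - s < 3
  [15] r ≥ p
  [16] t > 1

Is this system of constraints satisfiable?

Unsatisfiable

From constraints 8 and 10: q ≥ t ≥ 9. From constraint 1: r ≥ 9. Hence q + r ≥ 18. But constraint 11 requires q + r = 16, and 16 < 18. Contradiction.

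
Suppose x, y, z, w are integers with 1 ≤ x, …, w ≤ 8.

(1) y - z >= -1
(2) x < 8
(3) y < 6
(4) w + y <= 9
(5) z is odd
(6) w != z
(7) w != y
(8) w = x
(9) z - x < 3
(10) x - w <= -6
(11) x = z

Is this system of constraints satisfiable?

From constraints 8 and 11, w = x = z, so w = z. But constraint 6 says w ≠ z. Contradiction.

Unsatisfiable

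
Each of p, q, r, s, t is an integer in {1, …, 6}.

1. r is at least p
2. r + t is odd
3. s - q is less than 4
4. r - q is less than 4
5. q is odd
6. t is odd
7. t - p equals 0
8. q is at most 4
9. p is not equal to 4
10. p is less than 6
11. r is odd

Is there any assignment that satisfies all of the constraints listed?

Constraint 11 makes r odd and constraint 6 makes t odd, so r + t must be even. Constraint 2 says r + t is odd — contradiction.

Unsatisfiable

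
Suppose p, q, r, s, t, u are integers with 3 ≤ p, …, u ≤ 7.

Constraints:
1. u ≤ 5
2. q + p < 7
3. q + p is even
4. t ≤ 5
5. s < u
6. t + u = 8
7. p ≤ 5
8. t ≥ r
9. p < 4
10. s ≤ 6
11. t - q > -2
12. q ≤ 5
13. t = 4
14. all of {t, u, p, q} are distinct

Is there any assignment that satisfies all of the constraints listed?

Constraints 1, 4, 7, and 12 confine each of t, u, p, q to the 3 values {3, …, 5} (the domain already gives each ≥ 3).
Constraint 14 requires all 4 of them to be distinct, but only 3 values are available — impossible by the pigeonhole principle.

Unsatisfiable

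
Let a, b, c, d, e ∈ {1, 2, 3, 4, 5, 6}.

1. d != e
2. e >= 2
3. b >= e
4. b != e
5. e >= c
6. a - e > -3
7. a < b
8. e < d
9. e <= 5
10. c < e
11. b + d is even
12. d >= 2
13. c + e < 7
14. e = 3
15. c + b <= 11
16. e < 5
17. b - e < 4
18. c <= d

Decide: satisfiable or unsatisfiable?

Take a = 3, b = 6, c = 2, d = 6, e = 3. Then constraint 6: a - e = 0; constraint 13: c + e = 5, and every other listed constraint is also met.

Satisfiable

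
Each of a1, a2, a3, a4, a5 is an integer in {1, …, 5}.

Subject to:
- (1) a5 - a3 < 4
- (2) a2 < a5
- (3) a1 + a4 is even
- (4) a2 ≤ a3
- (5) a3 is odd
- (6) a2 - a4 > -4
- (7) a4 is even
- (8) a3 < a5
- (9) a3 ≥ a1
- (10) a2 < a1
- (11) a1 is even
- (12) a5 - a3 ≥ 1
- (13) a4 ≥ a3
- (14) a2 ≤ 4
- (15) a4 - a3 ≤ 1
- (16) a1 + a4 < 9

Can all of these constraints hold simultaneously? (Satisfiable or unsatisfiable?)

Take a1 = 2, a2 = 1, a3 = 3, a4 = 4, a5 = 5. Then constraint 1: a5 - a3 = 2; constraint 6: a2 - a4 = -3, and every other listed constraint is also met.

Satisfiable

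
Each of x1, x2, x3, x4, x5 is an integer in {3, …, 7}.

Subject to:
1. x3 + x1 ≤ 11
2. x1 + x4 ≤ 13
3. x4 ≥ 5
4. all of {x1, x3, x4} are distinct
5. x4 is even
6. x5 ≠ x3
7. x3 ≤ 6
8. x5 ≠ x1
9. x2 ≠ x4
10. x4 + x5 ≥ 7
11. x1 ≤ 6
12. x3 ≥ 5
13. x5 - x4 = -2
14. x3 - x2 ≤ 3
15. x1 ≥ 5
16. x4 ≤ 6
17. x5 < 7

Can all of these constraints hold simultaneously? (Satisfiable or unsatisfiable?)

Constraints 3, 7, 11, 12, 15, and 16 confine each of x1, x3, x4 to the 2 values {5, 6}.
Constraint 4 requires all 3 of them to be distinct, but only 2 values are available — impossible by the pigeonhole principle.

Unsatisfiable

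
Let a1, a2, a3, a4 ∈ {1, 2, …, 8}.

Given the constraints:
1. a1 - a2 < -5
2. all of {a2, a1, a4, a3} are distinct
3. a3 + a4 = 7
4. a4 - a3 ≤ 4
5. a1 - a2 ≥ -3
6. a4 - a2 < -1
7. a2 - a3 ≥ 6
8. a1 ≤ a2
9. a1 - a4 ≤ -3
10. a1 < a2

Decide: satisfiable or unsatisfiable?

Constraints 4, 5, 7, and 9 give a1 − a2 ≥ -3, a2 − a3 ≥ 6, a3 − a4 ≥ -4, a4 − a1 ≥ 3.
Adding all 4 inequalities: the left sides telescope to 0, and the right sides sum to (-3) + 6 + (-4) + 3 = 2. So 0 ≥ 2, which is false.

Unsatisfiable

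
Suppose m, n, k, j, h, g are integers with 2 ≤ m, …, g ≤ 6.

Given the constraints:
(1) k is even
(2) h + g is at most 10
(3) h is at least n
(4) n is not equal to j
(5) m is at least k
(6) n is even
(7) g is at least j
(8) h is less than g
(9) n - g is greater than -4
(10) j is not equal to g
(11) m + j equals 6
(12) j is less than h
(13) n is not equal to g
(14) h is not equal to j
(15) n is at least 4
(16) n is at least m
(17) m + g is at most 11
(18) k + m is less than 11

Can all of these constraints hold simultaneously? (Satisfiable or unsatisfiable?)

Take m = 4, n = 4, k = 4, j = 2, h = 4, g = 6. Then constraint 2: h + g = 10; constraint 9: n - g = -2, and every other listed constraint is also met.

Satisfiable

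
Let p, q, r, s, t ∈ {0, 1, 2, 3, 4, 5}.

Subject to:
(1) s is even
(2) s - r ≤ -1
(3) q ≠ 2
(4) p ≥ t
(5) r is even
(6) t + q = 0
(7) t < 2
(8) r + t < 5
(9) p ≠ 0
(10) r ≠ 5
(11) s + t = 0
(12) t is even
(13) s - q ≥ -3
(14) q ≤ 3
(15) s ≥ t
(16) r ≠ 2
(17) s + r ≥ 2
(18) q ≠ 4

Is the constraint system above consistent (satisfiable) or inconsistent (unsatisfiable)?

Satisfiable

Setting (p, q, r, s, t) = (5, 0, 4, 0, 0) satisfies everything: constraint 2: s - r = -4; constraint 6: t + q = 0, and the others follow.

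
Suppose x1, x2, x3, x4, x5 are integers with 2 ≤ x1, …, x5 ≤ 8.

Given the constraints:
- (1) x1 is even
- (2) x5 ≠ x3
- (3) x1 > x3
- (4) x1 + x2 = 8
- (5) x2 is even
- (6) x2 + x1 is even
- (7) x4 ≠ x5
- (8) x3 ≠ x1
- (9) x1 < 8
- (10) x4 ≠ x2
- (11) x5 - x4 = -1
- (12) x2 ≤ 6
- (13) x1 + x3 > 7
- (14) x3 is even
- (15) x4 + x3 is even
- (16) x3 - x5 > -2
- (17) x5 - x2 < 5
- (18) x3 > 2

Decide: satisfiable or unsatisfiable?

Try x1 = 6, x2 = 2, x3 = 4, x4 = 6, x5 = 5.
Check constraint 4: x1 + x2 = 8; constraint 11: x5 - x4 = -1. The remaining constraints are straightforward to verify.

Satisfiable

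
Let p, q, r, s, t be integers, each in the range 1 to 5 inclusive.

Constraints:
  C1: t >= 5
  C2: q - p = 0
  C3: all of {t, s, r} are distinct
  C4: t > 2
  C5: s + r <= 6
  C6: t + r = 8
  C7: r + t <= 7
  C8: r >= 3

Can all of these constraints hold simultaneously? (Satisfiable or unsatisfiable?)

Unsatisfiable

From constraint 8: r ≥ 3. From constraint 1: t ≥ 5. Hence r + t ≥ 8. But constraint 7 requires r + t ≤ 7, and 7 < 8. Contradiction.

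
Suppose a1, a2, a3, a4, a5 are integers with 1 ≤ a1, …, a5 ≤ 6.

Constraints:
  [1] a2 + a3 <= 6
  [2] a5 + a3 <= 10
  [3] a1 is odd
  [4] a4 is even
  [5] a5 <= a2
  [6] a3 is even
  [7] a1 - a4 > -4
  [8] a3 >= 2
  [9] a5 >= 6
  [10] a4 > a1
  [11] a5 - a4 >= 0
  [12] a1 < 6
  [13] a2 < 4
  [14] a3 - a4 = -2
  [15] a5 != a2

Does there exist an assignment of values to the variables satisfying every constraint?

Unsatisfiable

From constraints 5 and 9: a2 ≥ a5 ≥ 6. From constraint 8: a3 ≥ 2. Hence a2 + a3 ≥ 8. But constraint 1 requires a2 + a3 ≤ 6, and 6 < 8. Contradiction.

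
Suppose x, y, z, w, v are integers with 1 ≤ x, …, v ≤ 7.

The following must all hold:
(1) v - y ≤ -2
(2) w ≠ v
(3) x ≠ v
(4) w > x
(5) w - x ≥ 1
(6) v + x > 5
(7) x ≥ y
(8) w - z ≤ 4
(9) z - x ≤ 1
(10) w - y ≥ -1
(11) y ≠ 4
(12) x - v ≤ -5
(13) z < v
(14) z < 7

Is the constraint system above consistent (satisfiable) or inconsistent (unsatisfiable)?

Unsatisfiable

Constraints 1, 8, 9, 10, and 12 give x − z ≥ -1, z − w ≥ -4, w − y ≥ -1, y − v ≥ 2, v − x ≥ 5.
Adding all 5 inequalities: the left sides telescope to 0, and the right sides sum to (-1) + (-4) + (-1) + 2 + 5 = 1. So 0 ≥ 1, which is false.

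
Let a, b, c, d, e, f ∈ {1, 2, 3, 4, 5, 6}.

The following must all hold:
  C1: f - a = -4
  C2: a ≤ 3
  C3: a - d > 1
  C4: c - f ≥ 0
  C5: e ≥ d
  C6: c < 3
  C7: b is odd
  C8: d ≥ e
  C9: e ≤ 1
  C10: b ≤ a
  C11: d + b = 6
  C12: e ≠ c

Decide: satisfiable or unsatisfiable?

From constraints 5 and 9: d ≤ e ≤ 1. From constraints 2 and 10: b ≤ a ≤ 3. Hence d + b ≤ 4. But constraint 11 requires d + b = 6, and 6 > 4. Contradiction.

Unsatisfiable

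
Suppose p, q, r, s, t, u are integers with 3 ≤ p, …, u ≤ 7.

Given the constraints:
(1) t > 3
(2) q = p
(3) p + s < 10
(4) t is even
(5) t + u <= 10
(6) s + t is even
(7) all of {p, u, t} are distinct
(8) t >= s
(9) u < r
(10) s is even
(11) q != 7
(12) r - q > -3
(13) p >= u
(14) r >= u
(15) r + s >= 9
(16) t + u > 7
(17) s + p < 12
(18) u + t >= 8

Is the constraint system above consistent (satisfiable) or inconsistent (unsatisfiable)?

Satisfiable

Try p = 5, q = 5, r = 5, s = 4, t = 6, u = 4.
Check constraint 3: p + s = 9; constraint 5: t + u = 10. The remaining constraints are straightforward to verify.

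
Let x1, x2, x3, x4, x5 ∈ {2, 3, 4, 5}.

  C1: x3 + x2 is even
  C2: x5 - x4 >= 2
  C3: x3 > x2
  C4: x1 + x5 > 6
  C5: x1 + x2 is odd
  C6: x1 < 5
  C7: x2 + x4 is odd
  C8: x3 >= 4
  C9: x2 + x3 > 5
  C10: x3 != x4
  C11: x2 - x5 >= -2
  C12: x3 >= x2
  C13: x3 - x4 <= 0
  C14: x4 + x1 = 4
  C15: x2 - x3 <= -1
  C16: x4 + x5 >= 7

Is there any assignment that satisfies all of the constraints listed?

Constraints 2, 11, 13, and 15 give x2 − x5 ≥ -2, x5 − x4 ≥ 2, x4 − x3 ≥ 0, x3 − x2 ≥ 1.
Adding all 4 inequalities: the left sides telescope to 0, and the right sides sum to (-2) + 2 + 0 + 1 = 1. So 0 ≥ 1, which is false.

Unsatisfiable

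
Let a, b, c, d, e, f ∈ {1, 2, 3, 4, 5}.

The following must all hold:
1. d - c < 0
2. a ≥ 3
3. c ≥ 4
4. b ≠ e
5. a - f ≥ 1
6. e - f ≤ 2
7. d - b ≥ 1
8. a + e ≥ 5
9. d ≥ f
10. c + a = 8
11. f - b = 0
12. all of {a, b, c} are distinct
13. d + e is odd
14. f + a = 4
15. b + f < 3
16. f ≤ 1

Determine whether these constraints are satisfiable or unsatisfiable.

Satisfiable

Setting (a, b, c, d, e, f) = (3, 1, 5, 3, 2, 1) satisfies everything: constraint 1: d - c = -2; constraint 5: a - f = 2; constraint 6: e - f = 1, and the others follow.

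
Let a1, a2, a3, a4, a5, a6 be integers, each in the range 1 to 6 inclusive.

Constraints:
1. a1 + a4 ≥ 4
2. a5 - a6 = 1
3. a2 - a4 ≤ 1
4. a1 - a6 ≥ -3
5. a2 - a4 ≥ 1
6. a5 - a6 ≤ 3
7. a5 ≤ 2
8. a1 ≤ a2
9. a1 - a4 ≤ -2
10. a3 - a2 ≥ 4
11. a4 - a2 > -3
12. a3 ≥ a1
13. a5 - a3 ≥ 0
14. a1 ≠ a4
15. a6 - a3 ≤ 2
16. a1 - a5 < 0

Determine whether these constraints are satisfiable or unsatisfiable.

Unsatisfiable

Constraints 4, 5, 6, 9, 10, and 13 give a4 − a1 ≥ 2, a1 − a6 ≥ -3, a6 − a5 ≥ -3, a5 − a3 ≥ 0, a3 − a2 ≥ 4, a2 − a4 ≥ 1.
Adding all 6 inequalities: the left sides telescope to 0, and the right sides sum to 2 + (-3) + (-3) + 0 + 4 + 1 = 1. So 0 ≥ 1, which is false.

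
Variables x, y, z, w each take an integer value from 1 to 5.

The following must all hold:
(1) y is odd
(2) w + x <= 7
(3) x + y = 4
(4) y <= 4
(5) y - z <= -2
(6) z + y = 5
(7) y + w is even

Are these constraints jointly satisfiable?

One satisfying assignment is x = 3, y = 1, z = 4, w = 1.
For the less obvious constraints — constraint 2: w + x = 4; constraint 3: x + y = 4 — and the others hold by inspection.

Satisfiable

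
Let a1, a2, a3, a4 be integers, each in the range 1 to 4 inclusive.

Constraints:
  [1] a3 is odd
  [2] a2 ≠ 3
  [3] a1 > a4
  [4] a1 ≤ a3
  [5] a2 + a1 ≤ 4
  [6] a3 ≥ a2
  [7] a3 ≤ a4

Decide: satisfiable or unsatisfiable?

Unsatisfiable

Constraints 3, 4, and 7 give a1 ≤ a3, a3 ≤ a4, a4 < a1. Chaining: a1 ≤ a3 ≤ a4 < a1, which forces a1 < a1 — impossible.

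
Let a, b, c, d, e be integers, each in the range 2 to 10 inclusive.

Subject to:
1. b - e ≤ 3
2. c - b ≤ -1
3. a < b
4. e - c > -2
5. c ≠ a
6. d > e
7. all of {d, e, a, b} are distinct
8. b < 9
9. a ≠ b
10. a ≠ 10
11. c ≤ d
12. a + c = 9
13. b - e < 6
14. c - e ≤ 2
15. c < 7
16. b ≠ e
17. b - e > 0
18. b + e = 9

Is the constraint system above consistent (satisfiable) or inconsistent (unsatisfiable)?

The assignment a = 5, b = 6, c = 4, d = 4, e = 3 works:
  constraint 1 holds since b - e = 3.
  constraint 2 holds since c - b = -2.
  constraint 4 holds since e - c = -1.
The rest check out directly.

Satisfiable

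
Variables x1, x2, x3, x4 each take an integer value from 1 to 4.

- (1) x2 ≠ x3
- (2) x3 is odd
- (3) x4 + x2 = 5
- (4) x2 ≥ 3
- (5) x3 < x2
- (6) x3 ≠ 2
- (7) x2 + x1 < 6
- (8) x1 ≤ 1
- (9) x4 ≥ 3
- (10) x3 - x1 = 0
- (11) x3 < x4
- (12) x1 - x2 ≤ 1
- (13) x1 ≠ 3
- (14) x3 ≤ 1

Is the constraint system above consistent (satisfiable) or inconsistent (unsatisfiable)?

From constraint 9: x4 ≥ 3. From constraint 4: x2 ≥ 3. Hence x4 + x2 ≥ 6. But constraint 3 requires x4 + x2 = 5, and 5 < 6. Contradiction.

Unsatisfiable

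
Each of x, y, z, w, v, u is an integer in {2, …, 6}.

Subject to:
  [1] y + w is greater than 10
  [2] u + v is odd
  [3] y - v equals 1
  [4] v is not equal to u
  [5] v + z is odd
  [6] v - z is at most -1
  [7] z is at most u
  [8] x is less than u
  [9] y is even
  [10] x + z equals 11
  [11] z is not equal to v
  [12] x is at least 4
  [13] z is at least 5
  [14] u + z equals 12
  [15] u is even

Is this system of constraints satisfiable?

Satisfiable

Take x = 5, y = 6, z = 6, w = 6, v = 5, u = 6. Then constraint 1: y + w = 12; constraint 3: y - v = 1, and every other listed constraint is also met.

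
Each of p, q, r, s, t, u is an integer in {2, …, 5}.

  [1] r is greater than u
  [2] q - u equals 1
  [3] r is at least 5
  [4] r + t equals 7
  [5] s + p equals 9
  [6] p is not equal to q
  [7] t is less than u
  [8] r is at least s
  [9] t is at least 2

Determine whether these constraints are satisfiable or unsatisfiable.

One satisfying assignment is p = 4, q = 5, r = 5, s = 5, t = 2, u = 4.
For the less obvious constraints — constraint 2: q - u = 1; constraint 4: r + t = 7 — and the others hold by inspection.

Satisfiable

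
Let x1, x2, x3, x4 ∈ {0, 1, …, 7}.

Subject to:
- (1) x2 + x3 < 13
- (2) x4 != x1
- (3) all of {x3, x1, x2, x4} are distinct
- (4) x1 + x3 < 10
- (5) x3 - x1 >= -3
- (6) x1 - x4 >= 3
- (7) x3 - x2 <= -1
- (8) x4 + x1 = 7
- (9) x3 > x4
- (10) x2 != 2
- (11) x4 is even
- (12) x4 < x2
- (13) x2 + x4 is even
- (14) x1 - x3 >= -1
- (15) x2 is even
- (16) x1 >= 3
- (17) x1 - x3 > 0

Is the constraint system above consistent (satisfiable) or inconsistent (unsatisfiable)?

Take x1 = 5, x2 = 6, x3 = 4, x4 = 2. Then constraint 1: x2 + x3 = 10; constraint 4: x1 + x3 = 9, and every other listed constraint is also met.

Satisfiable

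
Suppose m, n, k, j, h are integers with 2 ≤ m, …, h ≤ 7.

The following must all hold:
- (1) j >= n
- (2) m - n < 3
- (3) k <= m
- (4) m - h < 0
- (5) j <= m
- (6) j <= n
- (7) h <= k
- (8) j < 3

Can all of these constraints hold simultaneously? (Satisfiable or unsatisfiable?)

Constraints 3, 4, and 7 give k ≤ m, m < h, h ≤ k. Chaining: k ≤ m < h ≤ k, which forces k < k — impossible.

Unsatisfiable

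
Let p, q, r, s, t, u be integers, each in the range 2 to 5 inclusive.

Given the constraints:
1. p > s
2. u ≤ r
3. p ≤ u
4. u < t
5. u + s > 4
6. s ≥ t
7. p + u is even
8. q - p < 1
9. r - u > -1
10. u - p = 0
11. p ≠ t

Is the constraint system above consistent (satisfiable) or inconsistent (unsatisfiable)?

Constraints 1, 3, 4, and 6 give p ≤ u, u < t, t ≤ s, s < p. Chaining: p ≤ u < t ≤ s < p, which forces p < p — impossible.

Unsatisfiable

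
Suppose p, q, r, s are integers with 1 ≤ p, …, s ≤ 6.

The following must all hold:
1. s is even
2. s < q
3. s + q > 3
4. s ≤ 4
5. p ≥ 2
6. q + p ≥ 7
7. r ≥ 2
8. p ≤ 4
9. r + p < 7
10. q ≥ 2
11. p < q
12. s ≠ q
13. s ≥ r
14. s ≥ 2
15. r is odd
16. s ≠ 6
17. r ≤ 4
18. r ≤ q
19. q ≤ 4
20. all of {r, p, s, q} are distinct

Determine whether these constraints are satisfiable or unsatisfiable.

Constraints 4, 5, 7, 8, 10, 14, 17, and 19 confine each of r, p, s, q to the 3 values {2, …, 4}.
Constraint 20 requires all 4 of them to be distinct, but only 3 values are available — impossible by the pigeonhole principle.

Unsatisfiable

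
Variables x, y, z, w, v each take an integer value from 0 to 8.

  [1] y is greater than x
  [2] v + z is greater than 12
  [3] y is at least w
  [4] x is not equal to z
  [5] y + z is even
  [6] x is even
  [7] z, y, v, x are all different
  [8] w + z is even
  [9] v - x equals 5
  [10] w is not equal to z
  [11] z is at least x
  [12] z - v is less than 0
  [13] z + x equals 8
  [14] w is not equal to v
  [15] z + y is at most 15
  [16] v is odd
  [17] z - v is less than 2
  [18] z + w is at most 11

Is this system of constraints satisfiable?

Satisfiable

Take x = 2, y = 8, z = 6, w = 2, v = 7. Then constraint 2: v + z = 13; constraint 9: v - x = 5; constraint 12: z - v = -1, and every other listed constraint is also met.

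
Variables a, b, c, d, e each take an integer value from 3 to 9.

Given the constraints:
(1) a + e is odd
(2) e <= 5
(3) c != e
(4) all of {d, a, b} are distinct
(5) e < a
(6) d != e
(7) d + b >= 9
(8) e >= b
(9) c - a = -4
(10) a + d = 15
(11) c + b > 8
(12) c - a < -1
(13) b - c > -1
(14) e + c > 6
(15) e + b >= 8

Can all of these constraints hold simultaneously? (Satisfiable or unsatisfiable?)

Take a = 8, b = 5, c = 4, d = 7, e = 5. Then constraint 7: d + b = 12; constraint 9: c - a = -4; constraint 10: a + d = 15, and every other listed constraint is also met.

Satisfiable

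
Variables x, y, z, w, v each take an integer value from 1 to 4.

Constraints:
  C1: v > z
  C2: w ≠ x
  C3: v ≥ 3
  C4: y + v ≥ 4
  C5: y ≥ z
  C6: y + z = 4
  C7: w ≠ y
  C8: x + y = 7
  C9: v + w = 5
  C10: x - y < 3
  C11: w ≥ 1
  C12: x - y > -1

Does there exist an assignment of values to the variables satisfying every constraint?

Take x = 4, y = 3, z = 1, w = 2, v = 3. Then constraint 4: y + v = 6; constraint 6: y + z = 4; constraint 8: x + y = 7, and every other listed constraint is also met.

Satisfiable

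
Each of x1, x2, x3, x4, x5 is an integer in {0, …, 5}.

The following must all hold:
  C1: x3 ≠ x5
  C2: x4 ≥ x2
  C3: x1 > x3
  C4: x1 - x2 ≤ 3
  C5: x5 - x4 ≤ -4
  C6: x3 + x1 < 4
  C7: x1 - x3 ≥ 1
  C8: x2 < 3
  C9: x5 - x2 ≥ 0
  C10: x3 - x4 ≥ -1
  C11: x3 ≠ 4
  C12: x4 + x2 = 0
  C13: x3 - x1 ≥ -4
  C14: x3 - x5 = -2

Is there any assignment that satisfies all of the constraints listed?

Unsatisfiable

Constraints 4, 5, 7, 9, and 10 give x4 − x5 ≥ 4, x5 − x2 ≥ 0, x2 − x1 ≥ -3, x1 − x3 ≥ 1, x3 − x4 ≥ -1.
Adding all 5 inequalities: the left sides telescope to 0, and the right sides sum to 4 + 0 + (-3) + 1 + (-1) = 1. So 0 ≥ 1, which is false.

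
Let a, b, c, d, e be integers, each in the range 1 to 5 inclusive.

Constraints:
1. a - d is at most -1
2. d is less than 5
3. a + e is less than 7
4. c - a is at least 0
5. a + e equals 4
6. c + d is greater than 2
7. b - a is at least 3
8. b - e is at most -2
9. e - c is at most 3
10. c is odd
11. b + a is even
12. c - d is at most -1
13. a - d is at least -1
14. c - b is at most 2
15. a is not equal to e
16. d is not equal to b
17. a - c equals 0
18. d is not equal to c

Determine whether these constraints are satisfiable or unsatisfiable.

Constraints 7, 8, 9, 12, and 13 give b − a ≥ 3, a − d ≥ -1, d − c ≥ 1, c − e ≥ -3, e − b ≥ 2.
Adding all 5 inequalities: the left sides telescope to 0, and the right sides sum to 3 + (-1) + 1 + (-3) + 2 = 2. So 0 ≥ 2, which is false.

Unsatisfiable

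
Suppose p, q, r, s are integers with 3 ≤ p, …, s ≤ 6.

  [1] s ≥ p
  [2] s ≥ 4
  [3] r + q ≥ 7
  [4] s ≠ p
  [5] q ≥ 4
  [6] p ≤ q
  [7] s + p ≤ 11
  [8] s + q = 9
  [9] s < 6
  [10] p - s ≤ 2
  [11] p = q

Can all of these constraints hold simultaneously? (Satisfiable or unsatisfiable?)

Satisfiable

One satisfying assignment is p = 4, q = 4, r = 5, s = 5.
For the less obvious constraints — constraint 3: r + q = 9; constraint 7: s + p = 9; constraint 8: s + q = 9 — and the others hold by inspection.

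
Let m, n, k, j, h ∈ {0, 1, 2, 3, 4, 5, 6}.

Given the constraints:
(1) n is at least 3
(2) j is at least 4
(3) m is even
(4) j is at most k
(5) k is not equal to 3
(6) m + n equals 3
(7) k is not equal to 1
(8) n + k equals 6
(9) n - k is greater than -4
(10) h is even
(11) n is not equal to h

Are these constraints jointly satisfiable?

Unsatisfiable

From constraint 1: n ≥ 3. From constraints 2 and 4: k ≥ j ≥ 4. Hence n + k ≥ 7. But constraint 8 requires n + k = 6, and 6 < 7. Contradiction.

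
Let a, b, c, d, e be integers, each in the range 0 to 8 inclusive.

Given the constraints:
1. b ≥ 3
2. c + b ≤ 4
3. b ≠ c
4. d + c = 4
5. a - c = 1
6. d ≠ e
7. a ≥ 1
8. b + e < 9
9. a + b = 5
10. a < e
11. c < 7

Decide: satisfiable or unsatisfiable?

The assignment a = 1, b = 4, c = 0, d = 4, e = 2 works:
  constraint 2 holds since c + b = 4.
  constraint 4 holds since d + c = 4.
The rest check out directly.

Satisfiable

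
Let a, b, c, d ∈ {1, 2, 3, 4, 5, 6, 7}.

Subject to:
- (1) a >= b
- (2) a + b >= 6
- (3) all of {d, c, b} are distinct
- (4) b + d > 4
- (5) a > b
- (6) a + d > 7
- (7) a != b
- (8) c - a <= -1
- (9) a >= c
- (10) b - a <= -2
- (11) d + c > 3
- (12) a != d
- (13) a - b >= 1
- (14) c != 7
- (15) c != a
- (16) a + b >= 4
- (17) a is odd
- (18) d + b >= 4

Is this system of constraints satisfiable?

Satisfiable

Try a = 5, b = 2, c = 1, d = 4.
Check constraint 2: a + b = 7; constraint 4: b + d = 6; constraint 6: a + d = 9. The remaining constraints are straightforward to verify.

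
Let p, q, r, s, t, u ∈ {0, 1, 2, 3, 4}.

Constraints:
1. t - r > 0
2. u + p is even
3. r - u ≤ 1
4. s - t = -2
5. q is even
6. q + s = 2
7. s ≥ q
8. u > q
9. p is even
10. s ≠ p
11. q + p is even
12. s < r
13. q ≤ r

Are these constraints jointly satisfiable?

Satisfiable

Try p = 4, q = 0, r = 3, s = 2, t = 4, u = 4.
Check constraint 1: t - r = 1; constraint 3: r - u = -1. The remaining constraints are straightforward to verify.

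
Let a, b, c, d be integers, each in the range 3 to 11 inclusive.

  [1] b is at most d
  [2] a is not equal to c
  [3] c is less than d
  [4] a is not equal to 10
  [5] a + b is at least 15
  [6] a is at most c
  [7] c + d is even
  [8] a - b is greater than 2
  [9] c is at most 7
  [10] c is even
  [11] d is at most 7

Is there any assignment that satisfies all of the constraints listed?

Unsatisfiable

From constraints 6 and 9: a ≤ c ≤ 7. From constraints 1 and 11: b ≤ d ≤ 7. Hence a + b ≤ 14. But constraint 5 requires a + b ≥ 15, and 15 > 14. Contradiction.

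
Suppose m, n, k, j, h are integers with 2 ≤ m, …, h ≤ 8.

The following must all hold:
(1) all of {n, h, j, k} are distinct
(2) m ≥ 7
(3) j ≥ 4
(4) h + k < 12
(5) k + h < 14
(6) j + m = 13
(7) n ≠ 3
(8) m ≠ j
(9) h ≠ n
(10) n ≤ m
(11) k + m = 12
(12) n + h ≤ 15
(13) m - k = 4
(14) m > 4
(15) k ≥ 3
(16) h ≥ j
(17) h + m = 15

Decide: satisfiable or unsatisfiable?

The assignment m = 8, n = 8, k = 4, j = 5, h = 7 works:
  constraint 4 holds since h + k = 11.
  constraint 5 holds since k + h = 11.
  constraint 6 holds since j + m = 13.
The rest check out directly.

Satisfiable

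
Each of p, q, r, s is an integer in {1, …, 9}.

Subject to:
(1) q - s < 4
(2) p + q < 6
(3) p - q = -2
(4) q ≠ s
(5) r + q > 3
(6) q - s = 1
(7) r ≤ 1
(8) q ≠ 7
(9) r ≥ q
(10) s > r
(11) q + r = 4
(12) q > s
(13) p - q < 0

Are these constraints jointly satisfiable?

Constraints 9, 10, and 12 give r < s, s < q, q ≤ r. Chaining: r < s < q ≤ r, which forces r < r — impossible.

Unsatisfiable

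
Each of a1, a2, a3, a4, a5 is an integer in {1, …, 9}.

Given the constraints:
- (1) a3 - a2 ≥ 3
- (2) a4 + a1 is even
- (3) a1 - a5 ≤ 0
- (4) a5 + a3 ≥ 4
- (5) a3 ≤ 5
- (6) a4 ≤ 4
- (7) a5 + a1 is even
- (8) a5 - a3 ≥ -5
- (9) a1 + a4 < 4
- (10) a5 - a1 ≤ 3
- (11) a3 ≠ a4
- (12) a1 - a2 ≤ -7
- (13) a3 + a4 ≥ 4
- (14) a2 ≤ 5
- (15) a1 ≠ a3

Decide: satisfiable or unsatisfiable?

Unsatisfiable

Constraints 1, 8, 10, and 12 give a1 − a5 ≥ -3, a5 − a3 ≥ -5, a3 − a2 ≥ 3, a2 − a1 ≥ 7.
Adding all 4 inequalities: the left sides telescope to 0, and the right sides sum to (-3) + (-5) + 3 + 7 = 2. So 0 ≥ 2, which is false.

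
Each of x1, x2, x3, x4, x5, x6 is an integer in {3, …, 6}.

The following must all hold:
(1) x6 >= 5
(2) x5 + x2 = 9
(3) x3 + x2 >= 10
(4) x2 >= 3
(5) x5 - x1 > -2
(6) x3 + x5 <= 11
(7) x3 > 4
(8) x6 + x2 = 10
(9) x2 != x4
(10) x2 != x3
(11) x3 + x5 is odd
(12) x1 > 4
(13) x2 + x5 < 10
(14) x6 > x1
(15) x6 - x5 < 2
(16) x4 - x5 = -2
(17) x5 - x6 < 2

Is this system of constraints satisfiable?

Setting (x1, x2, x3, x4, x5, x6) = (5, 4, 6, 3, 5, 6) satisfies everything: constraint 2: x5 + x2 = 9; constraint 3: x3 + x2 = 10, and the others follow.

Satisfiable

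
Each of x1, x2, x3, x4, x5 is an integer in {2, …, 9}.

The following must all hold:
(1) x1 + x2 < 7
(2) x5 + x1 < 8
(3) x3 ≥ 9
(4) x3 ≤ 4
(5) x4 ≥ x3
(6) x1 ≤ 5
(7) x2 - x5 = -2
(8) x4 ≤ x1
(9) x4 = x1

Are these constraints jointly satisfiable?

From constraints 3 and 5: x4 ≥ x3 and x3 ≥ 9, so x4 ≥ 9. From constraints 6 and 8: x4 ≤ x1 and x1 ≤ 5, so x4 ≤ 5. But 5 < 9, so no value of x4 works.

Unsatisfiable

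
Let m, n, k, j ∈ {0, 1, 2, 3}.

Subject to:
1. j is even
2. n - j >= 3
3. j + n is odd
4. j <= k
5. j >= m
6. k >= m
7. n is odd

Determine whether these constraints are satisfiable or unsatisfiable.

Satisfiable

Take m = 0, n = 3, k = 0, j = 0. Then constraint 1: j = 0 is even; constraint 2: n - j = 3, and every other listed constraint is also met.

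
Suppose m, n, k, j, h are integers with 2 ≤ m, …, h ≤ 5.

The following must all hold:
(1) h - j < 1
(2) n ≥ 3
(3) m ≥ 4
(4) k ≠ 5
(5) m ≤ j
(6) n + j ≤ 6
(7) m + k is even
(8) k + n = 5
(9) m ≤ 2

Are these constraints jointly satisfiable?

From constraint 2: n ≥ 3. From constraints 3 and 5: j ≥ m ≥ 4. Hence n + j ≥ 7. But constraint 6 requires n + j ≤ 6, and 6 < 7. Contradiction.

Unsatisfiable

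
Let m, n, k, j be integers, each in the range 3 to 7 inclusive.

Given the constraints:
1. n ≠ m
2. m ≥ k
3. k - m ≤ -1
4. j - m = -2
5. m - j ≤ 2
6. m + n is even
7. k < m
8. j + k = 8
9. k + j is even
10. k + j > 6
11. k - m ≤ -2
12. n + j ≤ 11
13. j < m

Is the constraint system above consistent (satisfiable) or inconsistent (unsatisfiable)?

One satisfying assignment is m = 7, n = 3, k = 3, j = 5.
For the less obvious constraints — constraint 3: k - m = -4; constraint 4: j - m = -2 — and the others hold by inspection.

Satisfiable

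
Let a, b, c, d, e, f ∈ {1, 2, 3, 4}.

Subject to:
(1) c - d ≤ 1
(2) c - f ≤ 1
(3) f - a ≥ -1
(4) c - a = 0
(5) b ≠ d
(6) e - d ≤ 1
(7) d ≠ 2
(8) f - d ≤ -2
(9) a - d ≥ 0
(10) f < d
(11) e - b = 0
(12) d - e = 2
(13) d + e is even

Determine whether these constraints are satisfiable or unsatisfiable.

Constraints 3, 8, and 9 give d − f ≥ 2, f − a ≥ -1, a − d ≥ 0.
Adding all 3 inequalities: the left sides telescope to 0, and the right sides sum to 2 + (-1) + 0 = 1. So 0 ≥ 1, which is false.

Unsatisfiable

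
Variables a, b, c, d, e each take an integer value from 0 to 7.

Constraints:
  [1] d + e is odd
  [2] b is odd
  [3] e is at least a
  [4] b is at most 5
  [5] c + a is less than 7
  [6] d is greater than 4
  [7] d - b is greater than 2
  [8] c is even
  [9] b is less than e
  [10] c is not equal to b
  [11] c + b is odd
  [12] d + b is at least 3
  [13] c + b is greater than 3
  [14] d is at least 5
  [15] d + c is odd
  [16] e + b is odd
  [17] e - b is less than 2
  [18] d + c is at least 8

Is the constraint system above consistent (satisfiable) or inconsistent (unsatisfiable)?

Satisfiable

Try a = 2, b = 1, c = 4, d = 5, e = 2.
Check constraint 5: c + a = 6; constraint 7: d - b = 4. The remaining constraints are straightforward to verify.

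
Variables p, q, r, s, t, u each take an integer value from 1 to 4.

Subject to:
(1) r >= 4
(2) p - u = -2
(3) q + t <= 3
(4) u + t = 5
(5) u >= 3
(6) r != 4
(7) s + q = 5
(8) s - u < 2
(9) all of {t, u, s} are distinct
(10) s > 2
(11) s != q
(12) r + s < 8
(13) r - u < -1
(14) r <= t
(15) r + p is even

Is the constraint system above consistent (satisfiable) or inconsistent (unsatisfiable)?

Unsatisfiable

From constraint 5: u ≥ 3. From constraints 1 and 14: t ≥ r ≥ 4. Hence u + t ≥ 7. But constraint 4 requires u + t = 5, and 5 < 7. Contradiction.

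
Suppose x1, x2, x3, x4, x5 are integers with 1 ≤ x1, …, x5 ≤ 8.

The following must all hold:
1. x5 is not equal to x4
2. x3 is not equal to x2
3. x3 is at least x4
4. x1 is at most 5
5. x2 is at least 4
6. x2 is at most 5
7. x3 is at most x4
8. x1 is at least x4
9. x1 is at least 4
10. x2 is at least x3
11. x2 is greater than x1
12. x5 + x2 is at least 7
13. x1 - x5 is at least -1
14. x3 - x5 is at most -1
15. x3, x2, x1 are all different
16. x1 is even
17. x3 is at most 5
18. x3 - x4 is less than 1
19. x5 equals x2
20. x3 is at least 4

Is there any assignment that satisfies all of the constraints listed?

Constraints 4, 5, 6, 9, 17, and 20 confine each of x3, x2, x1 to the 2 values {4, 5}.
Constraint 15 requires all 3 of them to be distinct, but only 2 values are available — impossible by the pigeonhole principle.

Unsatisfiable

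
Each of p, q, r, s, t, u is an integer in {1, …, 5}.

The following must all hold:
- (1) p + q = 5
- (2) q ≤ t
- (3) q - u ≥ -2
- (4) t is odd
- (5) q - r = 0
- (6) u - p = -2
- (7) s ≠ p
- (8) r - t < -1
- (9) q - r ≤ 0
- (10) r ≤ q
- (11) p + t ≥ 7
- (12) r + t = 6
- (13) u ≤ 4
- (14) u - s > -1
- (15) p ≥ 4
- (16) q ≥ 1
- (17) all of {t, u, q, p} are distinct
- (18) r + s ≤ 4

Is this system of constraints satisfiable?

Satisfiable

Try p = 4, q = 1, r = 1, s = 2, t = 5, u = 2.
Check constraint 1: p + q = 5; constraint 3: q - u = -1; constraint 5: q - r = 0. The remaining constraints are straightforward to verify.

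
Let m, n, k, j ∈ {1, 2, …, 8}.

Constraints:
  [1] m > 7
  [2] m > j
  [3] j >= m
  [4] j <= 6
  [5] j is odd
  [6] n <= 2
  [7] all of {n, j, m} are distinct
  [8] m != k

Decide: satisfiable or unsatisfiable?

Unsatisfiable

From constraint 1: m ≥ 8. From constraints 3 and 4: m ≤ j and j ≤ 6, so m ≤ 6. But 6 < 8, so no value of m works.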